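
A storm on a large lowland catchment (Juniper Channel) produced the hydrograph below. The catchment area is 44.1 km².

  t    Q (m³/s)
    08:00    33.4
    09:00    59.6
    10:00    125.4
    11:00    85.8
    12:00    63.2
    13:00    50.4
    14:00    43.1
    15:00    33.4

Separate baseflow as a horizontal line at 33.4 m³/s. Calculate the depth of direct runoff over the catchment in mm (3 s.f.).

d ≈ 18.5 mm

Direct runoff: 0.0, 26.2, 92.0, 52.4, 29.8, 17.0, 9.7, 0.0 m³/s; ΣQ_DR = 227.1 m³/s.
V = ΣQ_DR · Δt = 227.1 × 3600 s = 8.176 × 10^5 m³.
Over A = 44.1 km², depth = V / A = 18.5 mm.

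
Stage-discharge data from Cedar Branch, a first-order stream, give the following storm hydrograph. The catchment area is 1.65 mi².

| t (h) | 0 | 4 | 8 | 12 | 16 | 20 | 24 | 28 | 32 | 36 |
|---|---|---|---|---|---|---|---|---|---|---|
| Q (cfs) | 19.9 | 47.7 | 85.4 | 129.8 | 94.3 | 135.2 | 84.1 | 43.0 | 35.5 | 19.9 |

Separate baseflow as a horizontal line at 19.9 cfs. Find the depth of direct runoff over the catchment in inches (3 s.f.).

Direct runoff: 0.0, 27.8, 65.5, 109.9, 74.4, 115.3, 64.2, 23.1, 15.6, 0.0 cfs; ΣQ_DR = 495.8 cfs.
V = ΣQ_DR · Δt = 495.8 × 14400 s = 7.140 × 10^6 ft³.
Over A = 1.65 mi², depth = V / A = 1.86 in.

d ≈ 1.86 in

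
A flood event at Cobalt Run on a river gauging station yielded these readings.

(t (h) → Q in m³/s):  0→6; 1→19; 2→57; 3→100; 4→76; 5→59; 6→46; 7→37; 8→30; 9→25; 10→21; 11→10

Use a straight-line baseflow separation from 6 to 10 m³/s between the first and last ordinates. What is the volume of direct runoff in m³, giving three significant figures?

V ≈ 1.40 × 10^6 m³

Direct-runoff ordinates (Q − Q_b): 0.00, 12.64, 50.27, 92.91, 68.55, 51.18, 37.82, 28.45, 21.09, 15.73, 11.36, 0.00 m³/s.
ΣQ_DR = 390.0 m³/s.
With Δt = 1 h = 3600 s, V = ΣQ_DR · Δt = 390.0 × 3600 = 1.40 × 10^6 m³.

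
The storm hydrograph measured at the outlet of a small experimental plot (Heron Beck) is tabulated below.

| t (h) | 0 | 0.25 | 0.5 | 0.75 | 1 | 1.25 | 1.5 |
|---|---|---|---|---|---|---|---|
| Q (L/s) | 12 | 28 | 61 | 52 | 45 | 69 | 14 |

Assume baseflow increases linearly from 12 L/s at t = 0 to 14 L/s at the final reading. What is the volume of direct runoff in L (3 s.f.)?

Direct-runoff ordinates (Q − Q_b): 0.00, 15.67, 48.33, 39.00, 31.67, 55.33, 0.00 L/s.
ΣQ_DR = 190.0 L/s.
With Δt = 0.25 h = 900 s, V = ΣQ_DR · Δt = 190.0 × 900 = 1.71 × 10^5 L.

V ≈ 1.71 × 10^5 L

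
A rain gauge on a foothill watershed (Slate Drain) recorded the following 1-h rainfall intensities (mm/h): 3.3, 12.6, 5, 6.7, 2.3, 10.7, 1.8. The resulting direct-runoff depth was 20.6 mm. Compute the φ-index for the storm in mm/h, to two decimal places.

φ ≈ 3.60 mm/h

Only the 4 blocks with intensity above φ contribute runoff: 12.6, 5, 6.7, 10.7 mm/h.
Σ(I−φ)·Δt = d  ⇒  (12.6+5+6.7+10.7 − 4φ)·1 = 20.6
φ = (35.00 − 20.6/1) / 4 = 3.60 mm/h.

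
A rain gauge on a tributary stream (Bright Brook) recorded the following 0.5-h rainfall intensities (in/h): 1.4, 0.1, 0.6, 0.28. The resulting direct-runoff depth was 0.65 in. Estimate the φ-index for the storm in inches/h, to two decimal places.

φ ≈ 0.35 in/h

Only the 2 blocks with intensity above φ contribute runoff: 1.4, 0.6 in/h.
Σ(I−φ)·Δt = d  ⇒  (1.4+0.6 − 2φ)·0.5 = 0.65
φ = (2.000 − 0.65/0.5) / 2 = 0.35 in/h.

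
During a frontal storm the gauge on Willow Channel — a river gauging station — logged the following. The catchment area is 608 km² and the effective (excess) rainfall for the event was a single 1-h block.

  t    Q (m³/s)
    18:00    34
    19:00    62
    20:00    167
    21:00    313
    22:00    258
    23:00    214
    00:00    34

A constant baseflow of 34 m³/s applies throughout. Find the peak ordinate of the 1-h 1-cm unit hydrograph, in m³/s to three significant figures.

U_p ≈ 558 m³/s

Direct runoff: 0.0, 28.0, 133.0, 279.0, 224.0, 180.0, 0.0 m³/s; ΣQ_DR = 844.0 m³/s, peak = 279.0 m³/s.
Runoff depth d = ΣQ_DR·Δt / A = 844.0 × 3600 / (608 km²) = 4.997 mm.
The 1-cm UH is the DRH scaled by (10 mm)/d, so U_p = 279.0 × 10/4.997 = 558 m³/s.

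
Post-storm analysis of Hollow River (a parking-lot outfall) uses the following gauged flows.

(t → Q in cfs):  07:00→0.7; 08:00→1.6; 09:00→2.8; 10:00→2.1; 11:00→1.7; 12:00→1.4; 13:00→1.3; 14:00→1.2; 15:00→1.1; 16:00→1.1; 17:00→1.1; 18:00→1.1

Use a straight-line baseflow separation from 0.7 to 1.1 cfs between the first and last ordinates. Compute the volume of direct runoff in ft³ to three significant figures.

V ≈ 23000 ft³

Direct-runoff ordinates (Q − Q_b): 0.00, 0.86, 2.03, 1.29, 0.85, 0.52, 0.38, 0.25, 0.11, 0.07, 0.04, 0.00 cfs.
ΣQ_DR = 6.400 cfs.
With Δt = 1 h = 3600 s, V = ΣQ_DR · Δt = 6.400 × 3600 = 23000 ft³.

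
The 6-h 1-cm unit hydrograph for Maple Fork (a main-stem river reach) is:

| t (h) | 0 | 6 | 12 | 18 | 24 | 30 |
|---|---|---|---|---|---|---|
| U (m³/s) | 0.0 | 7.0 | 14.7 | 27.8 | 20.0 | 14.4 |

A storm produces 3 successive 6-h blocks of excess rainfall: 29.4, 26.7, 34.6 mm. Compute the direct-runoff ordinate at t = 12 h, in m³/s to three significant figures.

Q ≈ 61.9 m³/s

By discrete convolution, Q_j = Σ (P_i / 10 mm) · U_{j−i}.
At t = 12 h (j=2): Q = (29.4/10)·14.7 + (26.7/10)·7.0 + (34.6/10)·0.0 = 61.9 m³/s.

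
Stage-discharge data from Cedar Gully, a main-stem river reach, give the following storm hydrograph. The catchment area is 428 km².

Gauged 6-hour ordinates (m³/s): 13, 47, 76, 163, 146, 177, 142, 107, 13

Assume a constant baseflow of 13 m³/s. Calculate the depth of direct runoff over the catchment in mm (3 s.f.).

d ≈ 38.7 mm

Direct runoff: 0.0, 34.0, 63.0, 150.0, 133.0, 164.0, 129.0, 94.0, 0.0 m³/s; ΣQ_DR = 767.0 m³/s.
V = ΣQ_DR · Δt = 767.0 × 21600 s = 1.657 × 10^7 m³.
Over A = 428 km², depth = V / A = 38.7 mm.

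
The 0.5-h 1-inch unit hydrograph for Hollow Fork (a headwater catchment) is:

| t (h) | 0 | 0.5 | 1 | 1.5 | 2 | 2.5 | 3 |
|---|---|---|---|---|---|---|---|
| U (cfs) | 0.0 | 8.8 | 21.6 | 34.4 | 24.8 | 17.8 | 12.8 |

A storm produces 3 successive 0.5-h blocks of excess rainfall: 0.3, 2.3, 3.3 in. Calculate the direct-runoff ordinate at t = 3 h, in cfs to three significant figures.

By discrete convolution, Q_j = Σ (P_i / 1 in) · U_{j−i}.
At t = 3 h (j=6): Q = (0.3/1)·12.8 + (2.3/1)·17.8 + (3.3/1)·24.8 = 127 cfs.

Q ≈ 127 cfs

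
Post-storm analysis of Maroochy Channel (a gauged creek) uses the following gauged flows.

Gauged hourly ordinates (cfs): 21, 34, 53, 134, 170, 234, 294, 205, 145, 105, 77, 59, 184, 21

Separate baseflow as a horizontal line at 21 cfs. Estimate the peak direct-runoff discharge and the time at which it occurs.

Subtracting baseflow gives direct-runoff ordinates: 0.0, 13.0, 32.0, 113.0, 149.0, 213.0, 273.0, 184.0, 124.0, 84.0, 56.0, 38.0, 163.0, 0.0 cfs.
The maximum is 273.0 cfs, occurring at the reading for t = 6 h.

Q_p = 273.0 cfs at t = 6 h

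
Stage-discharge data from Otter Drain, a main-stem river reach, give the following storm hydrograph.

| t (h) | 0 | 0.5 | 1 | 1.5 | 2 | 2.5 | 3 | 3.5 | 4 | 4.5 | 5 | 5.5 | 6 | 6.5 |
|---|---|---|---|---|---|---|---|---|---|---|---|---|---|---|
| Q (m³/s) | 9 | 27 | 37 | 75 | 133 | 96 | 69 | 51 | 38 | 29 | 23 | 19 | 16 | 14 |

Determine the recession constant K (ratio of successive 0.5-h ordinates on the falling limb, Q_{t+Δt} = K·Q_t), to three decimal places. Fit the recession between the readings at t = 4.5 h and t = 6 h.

K ≈ 0.820

Using the recession-limb readings at t = 4.5 h and t = 6 h: Q falls from 29 to 16 m³/s over 3 intervals.
K = (Q₂/Q₁)^(1/3) = (16/29)^(1/3) = 0.820.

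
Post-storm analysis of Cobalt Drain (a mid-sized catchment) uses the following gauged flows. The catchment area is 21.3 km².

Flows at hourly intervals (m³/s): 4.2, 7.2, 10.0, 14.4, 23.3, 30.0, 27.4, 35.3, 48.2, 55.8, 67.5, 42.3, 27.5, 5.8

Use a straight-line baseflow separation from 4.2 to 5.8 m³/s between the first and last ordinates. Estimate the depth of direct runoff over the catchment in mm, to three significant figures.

Direct runoff: 0.00, 2.88, 5.55, 9.83, 18.61, 25.18, 22.46, 30.24, 43.02, 50.49, 62.07, 36.75, 21.82, 0.00 m³/s; ΣQ_DR = 328.9 m³/s.
V = ΣQ_DR · Δt = 328.9 × 3600 s = 1.184 × 10^6 m³.
Over A = 21.3 km², depth = V / A = 55.6 mm.

d ≈ 55.6 mm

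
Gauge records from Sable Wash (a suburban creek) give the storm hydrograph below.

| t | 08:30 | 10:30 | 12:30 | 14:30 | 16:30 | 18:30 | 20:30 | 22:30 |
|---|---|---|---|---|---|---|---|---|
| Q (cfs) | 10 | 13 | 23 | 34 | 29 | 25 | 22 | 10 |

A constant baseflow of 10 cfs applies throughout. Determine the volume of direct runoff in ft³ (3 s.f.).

V ≈ 6.19 × 10^5 ft³

Direct-runoff ordinates (Q − Q_b): 0.0, 3.0, 13.0, 24.0, 19.0, 15.0, 12.0, 0.0 cfs.
ΣQ_DR = 86.00 cfs.
With Δt = 2 h = 7200 s, V = ΣQ_DR · Δt = 86.00 × 7200 = 6.19 × 10^5 ft³.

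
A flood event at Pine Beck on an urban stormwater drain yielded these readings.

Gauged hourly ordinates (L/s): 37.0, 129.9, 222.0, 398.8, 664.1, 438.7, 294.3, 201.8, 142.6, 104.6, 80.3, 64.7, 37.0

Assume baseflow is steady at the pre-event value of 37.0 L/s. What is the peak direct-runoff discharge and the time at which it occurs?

Q_p = 627.1 L/s at t = 4 h

Subtracting baseflow gives direct-runoff ordinates: 0.0, 92.9, 185.0, 361.8, 627.1, 401.7, 257.3, 164.8, 105.6, 67.6, 43.3, 27.7, 0.0 L/s.
The maximum is 627.1 L/s, occurring at the reading for t = 4 h.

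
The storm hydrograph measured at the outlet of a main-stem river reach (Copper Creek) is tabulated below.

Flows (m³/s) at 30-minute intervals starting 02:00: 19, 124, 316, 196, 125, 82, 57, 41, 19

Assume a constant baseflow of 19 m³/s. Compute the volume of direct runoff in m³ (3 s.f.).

V ≈ 1.45 × 10^6 m³

Direct-runoff ordinates (Q − Q_b): 0.0, 105.0, 297.0, 177.0, 106.0, 63.0, 38.0, 22.0, 0.0 m³/s.
ΣQ_DR = 808.0 m³/s.
With Δt = 0.5 h = 1800 s, V = ΣQ_DR · Δt = 808.0 × 1800 = 1.45 × 10^6 m³.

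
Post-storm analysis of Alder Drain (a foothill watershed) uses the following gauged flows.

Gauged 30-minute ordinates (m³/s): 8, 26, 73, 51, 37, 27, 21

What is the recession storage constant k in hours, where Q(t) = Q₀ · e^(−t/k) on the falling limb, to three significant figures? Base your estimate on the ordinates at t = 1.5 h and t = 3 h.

On the falling limb, Q drops from 51 to 21 m³/s between t = 1.5 h and t = 3 h (Δt = 1.5 h).
k = −Δt / ln(Q₂/Q₁) = −1.5 / ln(21/51) = 1.69 h.

k ≈ 1.69 h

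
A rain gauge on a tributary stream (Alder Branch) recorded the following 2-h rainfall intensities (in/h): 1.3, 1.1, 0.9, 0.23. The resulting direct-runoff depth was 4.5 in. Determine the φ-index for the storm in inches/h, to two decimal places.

φ ≈ 0.35 in/h

Only the 3 blocks with intensity above φ contribute runoff: 1.3, 1.1, 0.9 in/h.
Σ(I−φ)·Δt = d  ⇒  (1.3+1.1+0.9 − 3φ)·2 = 4.5
φ = (3.300 − 4.5/2) / 3 = 0.35 in/h.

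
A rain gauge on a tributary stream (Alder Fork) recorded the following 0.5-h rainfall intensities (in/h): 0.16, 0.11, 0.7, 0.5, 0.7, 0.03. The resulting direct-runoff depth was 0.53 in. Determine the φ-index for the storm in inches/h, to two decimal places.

Only the 3 blocks with intensity above φ contribute runoff: 0.7, 0.5, 0.7 in/h.
Σ(I−φ)·Δt = d  ⇒  (0.7+0.5+0.7 − 3φ)·0.5 = 0.53
φ = (1.900 − 0.53/0.5) / 3 = 0.28 in/h.

φ ≈ 0.28 in/h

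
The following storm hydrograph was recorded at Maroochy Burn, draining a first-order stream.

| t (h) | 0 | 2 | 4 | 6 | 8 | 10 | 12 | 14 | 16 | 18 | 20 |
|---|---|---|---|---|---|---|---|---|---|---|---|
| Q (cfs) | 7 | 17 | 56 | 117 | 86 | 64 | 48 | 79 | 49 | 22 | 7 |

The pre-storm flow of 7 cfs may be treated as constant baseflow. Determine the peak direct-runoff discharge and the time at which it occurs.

Subtracting baseflow gives direct-runoff ordinates: 0.0, 10.0, 49.0, 110.0, 79.0, 57.0, 41.0, 72.0, 42.0, 15.0, 0.0 cfs.
The maximum is 110.0 cfs, occurring at the reading for t = 6 h.

Q_p = 110.0 cfs at t = 6 h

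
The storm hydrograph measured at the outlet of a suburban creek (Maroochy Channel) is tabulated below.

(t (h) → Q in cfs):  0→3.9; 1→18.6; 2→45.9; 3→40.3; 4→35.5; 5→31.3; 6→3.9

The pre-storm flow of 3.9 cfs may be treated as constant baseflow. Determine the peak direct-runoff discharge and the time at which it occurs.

Subtracting baseflow gives direct-runoff ordinates: 0.0, 14.7, 42.0, 36.4, 31.6, 27.4, 0.0 cfs.
The maximum is 42.0 cfs, occurring at the reading for t = 2 h.

Q_p = 42.0 cfs at t = 2 h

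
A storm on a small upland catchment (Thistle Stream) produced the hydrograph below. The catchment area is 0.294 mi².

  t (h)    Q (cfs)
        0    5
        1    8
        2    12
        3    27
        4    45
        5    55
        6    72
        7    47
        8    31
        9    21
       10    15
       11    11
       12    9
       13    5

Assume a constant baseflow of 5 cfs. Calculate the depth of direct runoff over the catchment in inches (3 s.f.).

d ≈ 1.54 in

Direct runoff: 0.0, 3.0, 7.0, 22.0, 40.0, 50.0, 67.0, 42.0, 26.0, 16.0, 10.0, 6.0, 4.0, 0.0 cfs; ΣQ_DR = 293.0 cfs.
V = ΣQ_DR · Δt = 293.0 × 3600 s = 1.055 × 10^6 ft³.
Over A = 0.294 mi², depth = V / A = 1.54 in.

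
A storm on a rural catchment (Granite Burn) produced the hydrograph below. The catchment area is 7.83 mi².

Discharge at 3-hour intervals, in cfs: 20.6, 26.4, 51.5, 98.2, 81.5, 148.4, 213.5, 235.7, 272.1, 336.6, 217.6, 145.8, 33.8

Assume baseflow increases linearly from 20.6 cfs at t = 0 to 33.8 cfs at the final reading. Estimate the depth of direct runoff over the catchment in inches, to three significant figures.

Direct runoff: 0.00, 4.70, 28.70, 74.30, 56.50, 122.30, 186.30, 207.40, 242.70, 306.10, 186.00, 113.10, 0.00 cfs; ΣQ_DR = 1528 cfs.
V = ΣQ_DR · Δt = 1528 × 10800 s = 1.650 × 10^7 ft³.
Over A = 7.83 mi², depth = V / A = 0.907 in.

d ≈ 0.907 in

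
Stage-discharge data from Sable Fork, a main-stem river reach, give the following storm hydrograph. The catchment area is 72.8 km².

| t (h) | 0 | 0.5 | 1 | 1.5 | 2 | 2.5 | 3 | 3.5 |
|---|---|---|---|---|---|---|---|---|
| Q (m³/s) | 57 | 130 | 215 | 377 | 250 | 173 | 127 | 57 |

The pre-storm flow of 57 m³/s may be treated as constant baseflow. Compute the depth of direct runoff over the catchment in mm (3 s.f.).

d ≈ 23.0 mm

Direct runoff: 0.0, 73.0, 158.0, 320.0, 193.0, 116.0, 70.0, 0.0 m³/s; ΣQ_DR = 930.0 m³/s.
V = ΣQ_DR · Δt = 930.0 × 1800 s = 1.674 × 10^6 m³.
Over A = 72.8 km², depth = V / A = 23.0 mm.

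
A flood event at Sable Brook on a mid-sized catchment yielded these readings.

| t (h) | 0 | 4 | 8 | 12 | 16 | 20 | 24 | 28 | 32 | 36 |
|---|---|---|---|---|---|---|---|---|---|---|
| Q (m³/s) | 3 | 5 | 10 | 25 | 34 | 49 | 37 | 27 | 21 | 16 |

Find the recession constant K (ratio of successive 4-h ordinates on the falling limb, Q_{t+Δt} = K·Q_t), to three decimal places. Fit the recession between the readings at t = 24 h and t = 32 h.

Using the recession-limb readings at t = 24 h and t = 32 h: Q falls from 37 to 21 m³/s over 2 intervals.
K = (Q₂/Q₁)^(1/2) = (21/37)^(1/2) = 0.753.

K ≈ 0.753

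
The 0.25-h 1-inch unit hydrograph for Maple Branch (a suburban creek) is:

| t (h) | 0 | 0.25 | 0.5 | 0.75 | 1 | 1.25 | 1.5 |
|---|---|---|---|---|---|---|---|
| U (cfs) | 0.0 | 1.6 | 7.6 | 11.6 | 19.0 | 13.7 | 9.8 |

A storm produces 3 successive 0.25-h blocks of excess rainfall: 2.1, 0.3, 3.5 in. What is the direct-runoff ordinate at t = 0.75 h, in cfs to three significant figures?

By discrete convolution, Q_j = Σ (P_i / 1 in) · U_{j−i}.
At t = 0.75 h (j=3): Q = (2.1/1)·11.6 + (0.3/1)·7.6 + (3.5/1)·1.6 = 32.2 cfs.

Q ≈ 32.2 cfs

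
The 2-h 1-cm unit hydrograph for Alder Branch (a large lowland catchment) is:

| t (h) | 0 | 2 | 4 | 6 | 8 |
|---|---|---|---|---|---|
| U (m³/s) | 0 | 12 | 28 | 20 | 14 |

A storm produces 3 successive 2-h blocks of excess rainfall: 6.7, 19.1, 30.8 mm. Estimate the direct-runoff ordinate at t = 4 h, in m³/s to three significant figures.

Q ≈ 41.7 m³/s

By discrete convolution, Q_j = Σ (P_i / 10 mm) · U_{j−i}.
At t = 4 h (j=2): Q = (6.7/10)·28 + (19.1/10)·12 + (30.8/10)·0 = 41.7 m³/s.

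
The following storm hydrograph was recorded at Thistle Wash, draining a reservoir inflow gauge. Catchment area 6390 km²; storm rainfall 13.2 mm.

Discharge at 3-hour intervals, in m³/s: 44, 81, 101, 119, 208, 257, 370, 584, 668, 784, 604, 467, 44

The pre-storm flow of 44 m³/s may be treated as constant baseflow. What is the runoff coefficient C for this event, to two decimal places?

ΣQ_DR = 3759 m³/s; V = ΣQ_DR·Δt = 4.060 × 10^7 m³.
Runoff depth d = V / A = 6.353 mm.
C = d / P = 6.353 / 13.2 = 0.48.

C ≈ 0.48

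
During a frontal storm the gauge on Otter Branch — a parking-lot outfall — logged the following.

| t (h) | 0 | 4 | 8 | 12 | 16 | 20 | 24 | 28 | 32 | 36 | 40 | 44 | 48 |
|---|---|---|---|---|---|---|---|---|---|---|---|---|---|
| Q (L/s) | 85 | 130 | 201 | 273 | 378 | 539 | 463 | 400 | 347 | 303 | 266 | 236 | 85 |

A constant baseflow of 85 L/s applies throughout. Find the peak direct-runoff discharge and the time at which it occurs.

Q_p = 454.0 L/s at t = 20 h

Subtracting baseflow gives direct-runoff ordinates: 0.0, 45.0, 116.0, 188.0, 293.0, 454.0, 378.0, 315.0, 262.0, 218.0, 181.0, 151.0, 0.0 L/s.
The maximum is 454.0 L/s, occurring at the reading for t = 20 h.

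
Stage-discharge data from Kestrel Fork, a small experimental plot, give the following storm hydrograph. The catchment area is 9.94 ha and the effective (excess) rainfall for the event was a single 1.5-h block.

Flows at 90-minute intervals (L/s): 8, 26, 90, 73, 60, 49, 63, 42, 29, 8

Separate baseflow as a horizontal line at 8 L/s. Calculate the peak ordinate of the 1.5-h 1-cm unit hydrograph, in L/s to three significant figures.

Direct runoff: 0.0, 18.0, 82.0, 65.0, 52.0, 41.0, 55.0, 34.0, 21.0, 0.0 L/s; ΣQ_DR = 368.0 L/s, peak = 82.0 L/s.
Runoff depth d = ΣQ_DR·Δt / A = 368.0 × 5400 / (9.94 ha) = 19.99 mm.
The 1-cm UH is the DRH scaled by (10 mm)/d, so U_p = 82.0 × 10/19.99 = 41.0 L/s.

U_p ≈ 41.0 L/s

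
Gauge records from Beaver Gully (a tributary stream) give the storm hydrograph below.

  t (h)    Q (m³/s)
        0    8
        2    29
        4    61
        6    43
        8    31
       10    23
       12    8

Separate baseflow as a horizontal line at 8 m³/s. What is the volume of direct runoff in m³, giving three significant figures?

Direct-runoff ordinates (Q − Q_b): 0.0, 21.0, 53.0, 35.0, 23.0, 15.0, 0.0 m³/s.
ΣQ_DR = 147.0 m³/s.
With Δt = 2 h = 7200 s, V = ΣQ_DR · Δt = 147.0 × 7200 = 1.06 × 10^6 m³.

V ≈ 1.06 × 10^6 m³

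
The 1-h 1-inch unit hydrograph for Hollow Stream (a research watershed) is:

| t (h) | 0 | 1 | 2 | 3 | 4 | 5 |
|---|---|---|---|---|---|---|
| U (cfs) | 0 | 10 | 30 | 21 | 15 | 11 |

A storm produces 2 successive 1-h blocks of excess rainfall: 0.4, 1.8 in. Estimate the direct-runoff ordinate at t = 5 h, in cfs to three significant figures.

Q ≈ 31.4 cfs

By discrete convolution, Q_j = Σ (P_i / 1 in) · U_{j−i}.
At t = 5 h (j=5): Q = (0.4/1)·11 + (1.8/1)·15 = 31.4 cfs.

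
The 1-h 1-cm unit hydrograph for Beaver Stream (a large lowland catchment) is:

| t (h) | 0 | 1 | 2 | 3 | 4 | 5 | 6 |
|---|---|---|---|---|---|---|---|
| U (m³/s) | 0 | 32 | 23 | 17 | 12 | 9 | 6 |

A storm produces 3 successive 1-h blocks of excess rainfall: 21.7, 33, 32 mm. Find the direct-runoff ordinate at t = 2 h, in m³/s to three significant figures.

Q ≈ 156 m³/s

By discrete convolution, Q_j = Σ (P_i / 10 mm) · U_{j−i}.
At t = 2 h (j=2): Q = (21.7/10)·23 + (33/10)·32 + (32/10)·0 = 156 m³/s.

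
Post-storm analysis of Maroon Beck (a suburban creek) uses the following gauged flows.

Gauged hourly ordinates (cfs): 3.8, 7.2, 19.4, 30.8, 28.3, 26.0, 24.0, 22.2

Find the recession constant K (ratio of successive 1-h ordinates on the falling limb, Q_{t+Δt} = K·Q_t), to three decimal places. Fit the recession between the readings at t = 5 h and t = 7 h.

Using the recession-limb readings at t = 5 h and t = 7 h: Q falls from 26.0 to 22.2 cfs over 2 intervals.
K = (Q₂/Q₁)^(1/2) = (22.2/26.0)^(1/2) = 0.924.

K ≈ 0.924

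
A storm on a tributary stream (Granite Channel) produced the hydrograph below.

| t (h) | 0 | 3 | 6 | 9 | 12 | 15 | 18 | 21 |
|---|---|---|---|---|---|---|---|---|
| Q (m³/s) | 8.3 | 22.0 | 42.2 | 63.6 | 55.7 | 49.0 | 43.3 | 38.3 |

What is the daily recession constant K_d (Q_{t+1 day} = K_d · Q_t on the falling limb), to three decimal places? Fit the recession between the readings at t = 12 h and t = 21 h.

Between t = 12 h and t = 21 h the flow falls from 55.7 to 38.3 m³/s over 3×3 h = 9 h.
Per-interval ratio K = (38.3/55.7)^(1/3) = 0.8826; K_d = K^(24/3) = 0.368.

K_d ≈ 0.368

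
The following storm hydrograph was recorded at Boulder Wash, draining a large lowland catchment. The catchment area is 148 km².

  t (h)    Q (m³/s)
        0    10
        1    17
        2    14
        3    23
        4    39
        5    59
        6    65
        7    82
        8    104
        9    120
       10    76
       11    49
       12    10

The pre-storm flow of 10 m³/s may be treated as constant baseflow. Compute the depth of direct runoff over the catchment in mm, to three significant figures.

d ≈ 13.1 mm

Direct runoff: 0.0, 7.0, 4.0, 13.0, 29.0, 49.0, 55.0, 72.0, 94.0, 110.0, 66.0, 39.0, 0.0 m³/s; ΣQ_DR = 538.0 m³/s.
V = ΣQ_DR · Δt = 538.0 × 3600 s = 1.937 × 10^6 m³.
Over A = 148 km², depth = V / A = 13.1 mm.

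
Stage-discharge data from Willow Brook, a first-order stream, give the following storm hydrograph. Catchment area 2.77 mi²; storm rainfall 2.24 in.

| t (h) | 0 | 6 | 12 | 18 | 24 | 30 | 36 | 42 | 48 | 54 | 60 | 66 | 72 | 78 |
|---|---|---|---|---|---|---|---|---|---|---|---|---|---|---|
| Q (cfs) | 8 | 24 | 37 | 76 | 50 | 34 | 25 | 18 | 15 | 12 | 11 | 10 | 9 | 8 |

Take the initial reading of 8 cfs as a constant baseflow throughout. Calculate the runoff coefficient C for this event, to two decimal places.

C ≈ 0.34

ΣQ_DR = 225.0 cfs; V = ΣQ_DR·Δt = 4.860 × 10^6 ft³.
Runoff depth d = V / A = 0.7552 in.
C = d / P = 0.7552 / 2.24 = 0.34.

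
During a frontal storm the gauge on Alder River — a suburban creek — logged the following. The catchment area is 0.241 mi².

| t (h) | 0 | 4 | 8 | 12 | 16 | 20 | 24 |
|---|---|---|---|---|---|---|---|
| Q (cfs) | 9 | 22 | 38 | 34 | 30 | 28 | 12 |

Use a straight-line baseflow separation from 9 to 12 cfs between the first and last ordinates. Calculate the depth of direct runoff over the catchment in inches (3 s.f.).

Direct runoff: 0.00, 12.50, 28.00, 23.50, 19.00, 16.50, 0.00 cfs; ΣQ_DR = 99.50 cfs.
V = ΣQ_DR · Δt = 99.50 × 14400 s = 1.433 × 10^6 ft³.
Over A = 0.241 mi², depth = V / A = 2.56 in.

d ≈ 2.56 in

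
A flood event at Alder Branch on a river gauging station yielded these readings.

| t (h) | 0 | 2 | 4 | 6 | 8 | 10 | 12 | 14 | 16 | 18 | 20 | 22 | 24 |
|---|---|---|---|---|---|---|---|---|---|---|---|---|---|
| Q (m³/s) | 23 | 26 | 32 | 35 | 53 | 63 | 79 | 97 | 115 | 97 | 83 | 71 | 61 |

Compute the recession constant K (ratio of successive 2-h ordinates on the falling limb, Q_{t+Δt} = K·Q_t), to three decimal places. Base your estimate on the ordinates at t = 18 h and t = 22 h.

Using the recession-limb readings at t = 18 h and t = 22 h: Q falls from 97 to 71 m³/s over 2 intervals.
K = (Q₂/Q₁)^(1/2) = (71/97)^(1/2) = 0.856.

K ≈ 0.856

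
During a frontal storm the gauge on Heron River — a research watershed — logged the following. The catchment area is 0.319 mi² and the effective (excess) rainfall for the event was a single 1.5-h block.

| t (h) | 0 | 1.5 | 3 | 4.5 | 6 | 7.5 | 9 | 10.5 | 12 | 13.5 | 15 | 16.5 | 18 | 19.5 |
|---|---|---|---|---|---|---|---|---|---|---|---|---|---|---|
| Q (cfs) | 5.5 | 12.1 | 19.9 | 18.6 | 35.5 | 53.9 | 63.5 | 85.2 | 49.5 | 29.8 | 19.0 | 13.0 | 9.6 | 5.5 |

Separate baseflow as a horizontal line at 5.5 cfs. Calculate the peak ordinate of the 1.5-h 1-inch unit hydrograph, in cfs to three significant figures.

Direct runoff: 0.0, 6.6, 14.4, 13.1, 30.0, 48.4, 58.0, 79.7, 44.0, 24.3, 13.5, 7.5, 4.1, 0.0 cfs; ΣQ_DR = 343.6 cfs, peak = 79.7 cfs.
Runoff depth d = ΣQ_DR·Δt / A = 343.6 × 5400 / (0.319 mi²) = 2.504 in.
The 1-inch UH is the DRH scaled by (1 in)/d, so U_p = 79.7 × 1/2.504 = 31.8 cfs.

U_p ≈ 31.8 cfs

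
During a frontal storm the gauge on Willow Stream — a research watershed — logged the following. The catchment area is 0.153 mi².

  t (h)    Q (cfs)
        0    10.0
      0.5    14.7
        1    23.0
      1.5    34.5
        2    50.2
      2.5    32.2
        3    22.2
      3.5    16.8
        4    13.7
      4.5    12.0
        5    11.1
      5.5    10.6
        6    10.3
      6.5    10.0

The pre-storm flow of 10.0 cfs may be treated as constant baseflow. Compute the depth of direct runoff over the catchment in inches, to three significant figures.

Direct runoff: 0.0, 4.7, 13.0, 24.5, 40.2, 22.2, 12.2, 6.8, 3.7, 2.0, 1.1, 0.6, 0.3, 0.0 cfs; ΣQ_DR = 131.3 cfs.
V = ΣQ_DR · Δt = 131.3 × 1800 s = 2.363 × 10^5 ft³.
Over A = 0.153 mi², depth = V / A = 0.665 in.

d ≈ 0.665 in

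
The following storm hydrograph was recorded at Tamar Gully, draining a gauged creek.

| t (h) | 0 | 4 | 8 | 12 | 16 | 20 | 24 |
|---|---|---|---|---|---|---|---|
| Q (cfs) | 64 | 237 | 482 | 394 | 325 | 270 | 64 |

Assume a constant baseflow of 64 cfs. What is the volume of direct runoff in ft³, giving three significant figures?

V ≈ 2.00 × 10^7 ft³

Direct-runoff ordinates (Q − Q_b): 0.0, 173.0, 418.0, 330.0, 261.0, 206.0, 0.0 cfs.
ΣQ_DR = 1388 cfs.
With Δt = 4 h = 14400 s, V = ΣQ_DR · Δt = 1388 × 14400 = 2.00 × 10^7 ft³.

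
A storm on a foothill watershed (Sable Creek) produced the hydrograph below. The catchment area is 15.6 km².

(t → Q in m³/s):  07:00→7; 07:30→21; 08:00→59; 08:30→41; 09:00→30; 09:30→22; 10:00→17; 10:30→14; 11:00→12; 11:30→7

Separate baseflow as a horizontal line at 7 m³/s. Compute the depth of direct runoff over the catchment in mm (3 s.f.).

Direct runoff: 0.0, 14.0, 52.0, 34.0, 23.0, 15.0, 10.0, 7.0, 5.0, 0.0 m³/s; ΣQ_DR = 160.0 m³/s.
V = ΣQ_DR · Δt = 160.0 × 1800 s = 2.880 × 10^5 m³.
Over A = 15.6 km², depth = V / A = 18.5 mm.

d ≈ 18.5 mm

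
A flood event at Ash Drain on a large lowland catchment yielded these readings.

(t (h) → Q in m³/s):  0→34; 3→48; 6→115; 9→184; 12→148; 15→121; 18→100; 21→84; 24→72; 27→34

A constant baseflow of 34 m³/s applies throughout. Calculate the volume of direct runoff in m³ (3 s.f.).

Direct-runoff ordinates (Q − Q_b): 0.0, 14.0, 81.0, 150.0, 114.0, 87.0, 66.0, 50.0, 38.0, 0.0 m³/s.
ΣQ_DR = 600.0 m³/s.
With Δt = 3 h = 10800 s, V = ΣQ_DR · Δt = 600.0 × 10800 = 6.48 × 10^6 m³.

V ≈ 6.48 × 10^6 m³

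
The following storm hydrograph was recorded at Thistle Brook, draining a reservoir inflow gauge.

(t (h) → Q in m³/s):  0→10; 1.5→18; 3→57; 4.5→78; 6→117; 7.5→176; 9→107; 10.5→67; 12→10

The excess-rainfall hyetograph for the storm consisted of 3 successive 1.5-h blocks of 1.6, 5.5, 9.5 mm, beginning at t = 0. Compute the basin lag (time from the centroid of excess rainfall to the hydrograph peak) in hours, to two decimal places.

Centroid of excess rainfall: t_c = Σ P_i·t̄_i / ΣP_i = 2.9639 h (block centres at 0.75, 2.25, 3.75 h).
Hydrograph peak occurs at t = 7.5 h, so basin lag t_L = 7.5 − 2.9639 = 4.54 h.

t_L ≈ 4.54 h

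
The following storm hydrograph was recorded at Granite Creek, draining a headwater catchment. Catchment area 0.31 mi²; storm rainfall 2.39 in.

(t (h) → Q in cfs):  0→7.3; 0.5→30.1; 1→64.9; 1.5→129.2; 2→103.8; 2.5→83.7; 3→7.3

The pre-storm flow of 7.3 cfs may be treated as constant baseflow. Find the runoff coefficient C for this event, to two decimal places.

ΣQ_DR = 375.2 cfs; V = ΣQ_DR·Δt = 6.754 × 10^5 ft³.
Runoff depth d = V / A = 0.9377 in.
C = d / P = 0.9377 / 2.39 = 0.39.

C ≈ 0.39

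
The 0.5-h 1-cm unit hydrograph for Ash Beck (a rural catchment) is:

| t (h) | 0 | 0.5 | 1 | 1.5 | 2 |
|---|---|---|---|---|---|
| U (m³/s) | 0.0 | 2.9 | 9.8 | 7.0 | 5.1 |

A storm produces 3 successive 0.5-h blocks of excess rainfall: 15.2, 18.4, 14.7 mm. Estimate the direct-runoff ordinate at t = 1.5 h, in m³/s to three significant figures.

Q ≈ 32.9 m³/s

By discrete convolution, Q_j = Σ (P_i / 10 mm) · U_{j−i}.
At t = 1.5 h (j=3): Q = (15.2/10)·7.0 + (18.4/10)·9.8 + (14.7/10)·2.9 = 32.9 m³/s.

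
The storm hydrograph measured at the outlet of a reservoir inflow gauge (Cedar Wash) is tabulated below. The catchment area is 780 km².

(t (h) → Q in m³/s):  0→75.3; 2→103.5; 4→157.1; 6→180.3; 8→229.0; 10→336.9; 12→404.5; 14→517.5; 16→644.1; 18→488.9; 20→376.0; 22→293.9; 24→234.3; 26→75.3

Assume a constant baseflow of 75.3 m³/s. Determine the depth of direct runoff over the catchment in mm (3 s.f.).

Direct runoff: 0.0, 28.2, 81.8, 105.0, 153.7, 261.6, 329.2, 442.2, 568.8, 413.6, 300.7, 218.6, 159.0, 0.0 m³/s; ΣQ_DR = 3062 m³/s.
V = ΣQ_DR · Δt = 3062 × 7200 s = 2.205 × 10^7 m³.
Over A = 780 km², depth = V / A = 28.3 mm.

d ≈ 28.3 mm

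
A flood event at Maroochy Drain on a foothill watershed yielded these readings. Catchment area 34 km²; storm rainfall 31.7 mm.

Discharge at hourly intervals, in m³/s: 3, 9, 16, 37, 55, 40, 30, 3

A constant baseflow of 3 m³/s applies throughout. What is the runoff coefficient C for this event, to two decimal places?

C ≈ 0.56

ΣQ_DR = 169.0 m³/s; V = ΣQ_DR·Δt = 6.084 × 10^5 m³.
Runoff depth d = V / A = 17.89 mm.
C = d / P = 17.89 / 31.7 = 0.56.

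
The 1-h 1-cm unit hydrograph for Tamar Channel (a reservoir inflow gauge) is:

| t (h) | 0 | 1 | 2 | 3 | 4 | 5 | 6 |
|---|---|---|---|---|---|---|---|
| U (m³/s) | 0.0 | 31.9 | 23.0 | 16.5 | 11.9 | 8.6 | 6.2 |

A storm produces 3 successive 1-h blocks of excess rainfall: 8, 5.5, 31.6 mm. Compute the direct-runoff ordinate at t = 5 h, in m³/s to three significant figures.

Q ≈ 65.6 m³/s

By discrete convolution, Q_j = Σ (P_i / 10 mm) · U_{j−i}.
At t = 5 h (j=5): Q = (8/10)·8.6 + (5.5/10)·11.9 + (31.6/10)·16.5 = 65.6 m³/s.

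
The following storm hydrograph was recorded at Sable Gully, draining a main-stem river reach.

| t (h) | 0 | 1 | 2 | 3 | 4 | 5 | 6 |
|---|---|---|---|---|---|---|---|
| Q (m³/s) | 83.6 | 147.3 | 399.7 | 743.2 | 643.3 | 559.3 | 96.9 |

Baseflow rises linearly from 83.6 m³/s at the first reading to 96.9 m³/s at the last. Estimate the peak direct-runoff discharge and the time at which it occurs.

Q_p = 652.95 m³/s at t = 3 h

Subtracting baseflow gives direct-runoff ordinates: 0.00, 61.48, 311.67, 652.95, 550.83, 464.62, 0.00 m³/s.
The maximum is 652.95 m³/s, occurring at the reading for t = 3 h.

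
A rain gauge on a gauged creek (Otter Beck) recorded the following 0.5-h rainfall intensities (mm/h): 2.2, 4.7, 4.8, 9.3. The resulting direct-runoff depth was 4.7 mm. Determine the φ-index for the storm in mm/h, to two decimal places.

Only the 3 blocks with intensity above φ contribute runoff: 4.7, 4.8, 9.3 mm/h.
Σ(I−φ)·Δt = d  ⇒  (4.7+4.8+9.3 − 3φ)·0.5 = 4.7
φ = (18.80 − 4.7/0.5) / 3 = 3.13 mm/h.

φ ≈ 3.13 mm/h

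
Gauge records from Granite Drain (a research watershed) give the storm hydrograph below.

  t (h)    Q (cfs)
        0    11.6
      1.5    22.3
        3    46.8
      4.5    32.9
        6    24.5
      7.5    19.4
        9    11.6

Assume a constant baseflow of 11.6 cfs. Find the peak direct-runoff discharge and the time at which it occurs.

Q_p = 35.2 cfs at t = 3 h

Subtracting baseflow gives direct-runoff ordinates: 0.0, 10.7, 35.2, 21.3, 12.9, 7.8, 0.0 cfs.
The maximum is 35.2 cfs, occurring at the reading for t = 3 h.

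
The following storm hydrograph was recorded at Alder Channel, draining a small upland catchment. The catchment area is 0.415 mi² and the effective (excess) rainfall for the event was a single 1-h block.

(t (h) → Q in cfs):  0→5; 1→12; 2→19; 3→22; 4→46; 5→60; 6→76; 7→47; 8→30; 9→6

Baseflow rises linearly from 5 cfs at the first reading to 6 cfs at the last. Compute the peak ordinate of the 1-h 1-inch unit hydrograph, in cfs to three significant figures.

U_p ≈ 70.3 cfs

Direct runoff: 0.00, 6.89, 13.78, 16.67, 40.56, 54.44, 70.33, 41.22, 24.11, 0.00 cfs; ΣQ_DR = 268.0 cfs, peak = 70.33 cfs.
Runoff depth d = ΣQ_DR·Δt / A = 268.0 × 3600 / (0.415 mi²) = 1.001 in.
The 1-inch UH is the DRH scaled by (1 in)/d, so U_p = 70.33 × 1/1.001 = 70.3 cfs.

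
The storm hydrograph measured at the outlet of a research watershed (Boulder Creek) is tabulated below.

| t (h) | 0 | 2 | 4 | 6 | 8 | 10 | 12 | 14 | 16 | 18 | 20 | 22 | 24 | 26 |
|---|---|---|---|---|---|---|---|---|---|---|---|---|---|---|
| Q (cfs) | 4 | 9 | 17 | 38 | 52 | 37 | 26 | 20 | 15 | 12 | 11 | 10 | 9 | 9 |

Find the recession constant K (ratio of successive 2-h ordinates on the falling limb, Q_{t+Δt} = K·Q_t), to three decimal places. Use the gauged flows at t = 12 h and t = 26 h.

K ≈ 0.859

Using the recession-limb readings at t = 12 h and t = 26 h: Q falls from 26 to 9 cfs over 7 intervals.
K = (Q₂/Q₁)^(1/7) = (9/26)^(1/7) = 0.859.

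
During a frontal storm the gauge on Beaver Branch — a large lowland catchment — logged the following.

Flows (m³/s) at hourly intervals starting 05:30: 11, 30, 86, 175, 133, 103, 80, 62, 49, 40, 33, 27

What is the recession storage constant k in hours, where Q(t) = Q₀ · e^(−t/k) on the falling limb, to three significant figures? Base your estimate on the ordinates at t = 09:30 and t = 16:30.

On the falling limb, Q drops from 133 to 27 m³/s between t = 09:30 and t = 16:30 (Δt = 7 h).
k = −Δt / ln(Q₂/Q₁) = −7 / ln(27/133) = 4.39 h.

k ≈ 4.39 h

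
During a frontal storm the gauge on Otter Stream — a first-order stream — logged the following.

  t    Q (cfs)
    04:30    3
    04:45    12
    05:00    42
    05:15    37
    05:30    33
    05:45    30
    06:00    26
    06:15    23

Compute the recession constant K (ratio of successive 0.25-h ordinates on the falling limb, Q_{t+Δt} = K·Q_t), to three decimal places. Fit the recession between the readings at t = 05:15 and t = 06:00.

K ≈ 0.889

Using the recession-limb readings at t = 05:15 and t = 06:00: Q falls from 37 to 26 cfs over 3 intervals.
K = (Q₂/Q₁)^(1/3) = (26/37)^(1/3) = 0.889.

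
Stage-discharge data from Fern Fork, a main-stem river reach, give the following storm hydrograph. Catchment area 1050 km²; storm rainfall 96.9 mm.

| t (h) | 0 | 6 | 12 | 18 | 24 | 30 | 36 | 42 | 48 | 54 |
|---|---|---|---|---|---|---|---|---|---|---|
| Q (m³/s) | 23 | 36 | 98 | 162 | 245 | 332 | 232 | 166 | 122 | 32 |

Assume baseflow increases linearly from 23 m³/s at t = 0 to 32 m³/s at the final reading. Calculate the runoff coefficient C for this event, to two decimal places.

C ≈ 0.25

ΣQ_DR = 1173 m³/s; V = ΣQ_DR·Δt = 2.534 × 10^7 m³.
Runoff depth d = V / A = 24.13 mm.
C = d / P = 24.13 / 96.9 = 0.25.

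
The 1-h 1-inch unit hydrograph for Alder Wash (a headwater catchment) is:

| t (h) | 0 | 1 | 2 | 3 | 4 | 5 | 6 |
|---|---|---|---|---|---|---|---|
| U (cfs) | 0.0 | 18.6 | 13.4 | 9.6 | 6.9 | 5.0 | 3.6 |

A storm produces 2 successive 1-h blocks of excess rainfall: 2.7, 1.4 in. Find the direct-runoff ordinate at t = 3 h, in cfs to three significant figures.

By discrete convolution, Q_j = Σ (P_i / 1 in) · U_{j−i}.
At t = 3 h (j=3): Q = (2.7/1)·9.6 + (1.4/1)·13.4 = 44.7 cfs.

Q ≈ 44.7 cfs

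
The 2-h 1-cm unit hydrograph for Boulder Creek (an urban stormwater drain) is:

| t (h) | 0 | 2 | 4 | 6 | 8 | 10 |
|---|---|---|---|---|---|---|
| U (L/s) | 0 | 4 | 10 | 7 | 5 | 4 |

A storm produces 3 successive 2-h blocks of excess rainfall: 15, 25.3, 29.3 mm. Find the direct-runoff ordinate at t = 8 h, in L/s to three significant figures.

By discrete convolution, Q_j = Σ (P_i / 10 mm) · U_{j−i}.
At t = 8 h (j=4): Q = (15/10)·5 + (25.3/10)·7 + (29.3/10)·10 = 54.5 L/s.

Q ≈ 54.5 L/s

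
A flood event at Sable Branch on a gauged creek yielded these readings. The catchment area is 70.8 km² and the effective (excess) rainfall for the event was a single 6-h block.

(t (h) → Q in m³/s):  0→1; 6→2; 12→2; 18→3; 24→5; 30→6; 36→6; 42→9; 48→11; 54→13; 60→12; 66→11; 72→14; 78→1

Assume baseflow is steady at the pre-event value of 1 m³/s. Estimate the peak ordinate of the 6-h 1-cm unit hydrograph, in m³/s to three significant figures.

Direct runoff: 0.0, 1.0, 1.0, 2.0, 4.0, 5.0, 5.0, 8.0, 10.0, 12.0, 11.0, 10.0, 13.0, 0.0 m³/s; ΣQ_DR = 82.00 m³/s, peak = 13.0 m³/s.
Runoff depth d = ΣQ_DR·Δt / A = 82.00 × 21600 / (70.8 km²) = 25.02 mm.
The 1-cm UH is the DRH scaled by (10 mm)/d, so U_p = 13.0 × 10/25.02 = 5.20 m³/s.

U_p ≈ 5.20 m³/s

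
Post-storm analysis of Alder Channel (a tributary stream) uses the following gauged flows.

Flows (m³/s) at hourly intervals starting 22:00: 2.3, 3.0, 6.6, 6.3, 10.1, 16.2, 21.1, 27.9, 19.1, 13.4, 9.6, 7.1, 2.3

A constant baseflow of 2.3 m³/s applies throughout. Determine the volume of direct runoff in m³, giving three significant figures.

Direct-runoff ordinates (Q − Q_b): 0.0, 0.7, 4.3, 4.0, 7.8, 13.9, 18.8, 25.6, 16.8, 11.1, 7.3, 4.8, 0.0 m³/s.
ΣQ_DR = 115.1 m³/s.
With Δt = 1 h = 3600 s, V = ΣQ_DR · Δt = 115.1 × 3600 = 4.14 × 10^5 m³.

V ≈ 4.14 × 10^5 m³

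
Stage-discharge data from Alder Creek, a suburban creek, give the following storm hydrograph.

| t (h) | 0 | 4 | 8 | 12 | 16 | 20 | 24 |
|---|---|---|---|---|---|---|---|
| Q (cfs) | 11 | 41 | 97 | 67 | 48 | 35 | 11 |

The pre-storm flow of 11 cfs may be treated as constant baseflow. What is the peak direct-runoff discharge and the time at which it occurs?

Subtracting baseflow gives direct-runoff ordinates: 0.0, 30.0, 86.0, 56.0, 37.0, 24.0, 0.0 cfs.
The maximum is 86.0 cfs, occurring at the reading for t = 8 h.

Q_p = 86.0 cfs at t = 8 h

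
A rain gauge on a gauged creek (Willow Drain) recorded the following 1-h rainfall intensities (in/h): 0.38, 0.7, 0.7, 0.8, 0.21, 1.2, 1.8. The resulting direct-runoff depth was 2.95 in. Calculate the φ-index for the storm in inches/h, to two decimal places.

Only the 5 blocks with intensity above φ contribute runoff: 0.7, 0.7, 0.8, 1.2, 1.8 in/h.
Σ(I−φ)·Δt = d  ⇒  (0.7+0.7+0.8+1.2+1.8 − 5φ)·1 = 2.95
φ = (5.200 − 2.95/1) / 5 = 0.45 in/h.

φ ≈ 0.45 in/h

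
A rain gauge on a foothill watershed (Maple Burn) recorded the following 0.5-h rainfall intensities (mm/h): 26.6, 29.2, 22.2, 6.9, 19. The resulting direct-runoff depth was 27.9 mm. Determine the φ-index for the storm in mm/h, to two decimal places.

Only the 4 blocks with intensity above φ contribute runoff: 26.6, 29.2, 22.2, 19 mm/h.
Σ(I−φ)·Δt = d  ⇒  (26.6+29.2+22.2+19 − 4φ)·0.5 = 27.9
φ = (97.00 − 27.9/0.5) / 4 = 10.30 mm/h.

φ ≈ 10.30 mm/h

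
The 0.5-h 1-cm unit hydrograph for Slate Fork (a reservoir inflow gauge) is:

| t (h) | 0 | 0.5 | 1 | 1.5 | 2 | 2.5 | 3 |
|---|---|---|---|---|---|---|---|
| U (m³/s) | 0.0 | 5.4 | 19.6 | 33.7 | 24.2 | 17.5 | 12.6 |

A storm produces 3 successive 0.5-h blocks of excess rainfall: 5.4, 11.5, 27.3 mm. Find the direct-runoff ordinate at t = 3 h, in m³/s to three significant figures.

By discrete convolution, Q_j = Σ (P_i / 10 mm) · U_{j−i}.
At t = 3 h (j=6): Q = (5.4/10)·12.6 + (11.5/10)·17.5 + (27.3/10)·24.2 = 93.0 m³/s.

Q ≈ 93.0 m³/s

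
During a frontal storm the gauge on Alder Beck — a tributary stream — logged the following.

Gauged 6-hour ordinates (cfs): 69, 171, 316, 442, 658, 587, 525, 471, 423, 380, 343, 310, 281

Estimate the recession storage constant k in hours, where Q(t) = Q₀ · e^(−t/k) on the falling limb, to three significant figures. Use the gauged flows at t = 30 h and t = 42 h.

k ≈ 54.5 h

On the falling limb, Q drops from 587 to 471 cfs between t = 30 h and t = 42 h (Δt = 12 h).
k = −Δt / ln(Q₂/Q₁) = −12 / ln(471/587) = 54.5 h.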